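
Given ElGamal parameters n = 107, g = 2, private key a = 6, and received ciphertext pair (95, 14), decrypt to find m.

36

Shared mask s = c₁^a mod n = 95^6 mod 107.
95^1 ≡ 95 (mod 107)
95^2 = (95^1)^2 ≡ 95^2 = 9025 ≡ 37 (mod 107)
95^4 = (95^2)^2 ≡ 37^2 = 1369 ≡ 85 (mod 107)
95^6 = 95^4 · 95^2 ≡ 85 · 37 ≡ 42 (mod 107).
So s = 42; s⁻¹ ≡ 79 (mod 107).
m = c₂ · s⁻¹ mod 107 = 14 · 79 mod 107 = 36.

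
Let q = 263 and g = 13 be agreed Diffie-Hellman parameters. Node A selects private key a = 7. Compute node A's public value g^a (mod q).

136

Public value = 13^7 (mod 263).
13^1 ≡ 13 (mod 263)
13^2 = (13^1)^2 ≡ 13^2 = 169 ≡ 169 (mod 263)
13^4 = (13^2)^2 ≡ 169^2 = 28561 ≡ 157 (mod 263)
13^7 = 13^4 · 13^2 · 13^1 ≡ 157 · 169 · 13 ≡ 136 (mod 263).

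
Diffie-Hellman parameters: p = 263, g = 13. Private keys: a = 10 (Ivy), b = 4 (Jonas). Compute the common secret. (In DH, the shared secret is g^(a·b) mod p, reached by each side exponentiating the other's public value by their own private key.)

133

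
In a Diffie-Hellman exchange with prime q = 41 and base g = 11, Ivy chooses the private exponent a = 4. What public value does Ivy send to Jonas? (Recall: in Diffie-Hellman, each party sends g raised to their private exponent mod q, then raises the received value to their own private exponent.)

4

Public value = 11^4 mod 41.
11^1 ≡ 11 (mod 41)
11^2 = (11^1)^2 ≡ 11^2 = 121 ≡ 39 (mod 41)
11^4 = (11^2)^2 ≡ 39^2 = 1521 ≡ 4 (mod 41)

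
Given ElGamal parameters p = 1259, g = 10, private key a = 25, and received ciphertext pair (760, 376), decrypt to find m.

416

Shared mask s = c₁^a mod p = 760^25 mod 1259.
760^1 ≡ 760 (mod 1259)
760^2 = (760^1)^2 ≡ 760^2 = 577600 ≡ 978 (mod 1259)
760^4 = (760^2)^2 ≡ 978^2 = 956484 ≡ 903 (mod 1259)
760^8 = (760^4)^2 ≡ 903^2 = 815409 ≡ 836 (mod 1259)
760^16 = (760^8)^2 ≡ 836^2 = 698896 ≡ 151 (mod 1259)
760^25 = 760^16 · 760^8 · 760^1 ≡ 151 · 836 · 760 ≡ 1042 (mod 1259).
So s = 1042; s⁻¹ ≡ 644 (mod 1259).
m = c₂ · s⁻¹ mod 1259 = 376 · 644 mod 1259 = 416.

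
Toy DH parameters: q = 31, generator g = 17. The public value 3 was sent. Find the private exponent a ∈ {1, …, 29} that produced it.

13

Try successive powers of 17 modulo 31:
17^1 ≡ 17
17^2 ≡ 10
17^3 ≡ 15
17^4 ≡ 7
17^5 ≡ 26
17^6 ≡ 8
17^7 ≡ 12
17^8 ≡ 18
17^9 ≡ 27
17^10 ≡ 25
17^11 ≡ 22
17^12 ≡ 2
17^13 ≡ 3
Found: a = 13.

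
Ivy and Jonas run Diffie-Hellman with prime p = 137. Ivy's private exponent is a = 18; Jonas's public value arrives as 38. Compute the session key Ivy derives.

38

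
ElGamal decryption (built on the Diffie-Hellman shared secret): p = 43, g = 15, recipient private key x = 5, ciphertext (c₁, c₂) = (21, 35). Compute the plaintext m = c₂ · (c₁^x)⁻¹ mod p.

41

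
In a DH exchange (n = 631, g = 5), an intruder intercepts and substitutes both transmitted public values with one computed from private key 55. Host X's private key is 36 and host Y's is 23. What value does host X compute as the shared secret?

427

Host X receives an intruder's public value M = 5^55 mod 631 instead of the honest one.
5^1 ≡ 5 (mod 631)
5^2 = (5^1)^2 ≡ 5^2 = 25 ≡ 25 (mod 631)
5^4 = (5^2)^2 ≡ 25^2 = 625 ≡ 625 (mod 631)
5^8 = (5^4)^2 ≡ 625^2 = 390625 ≡ 36 (mod 631)
5^16 = (5^8)^2 ≡ 36^2 = 1296 ≡ 34 (mod 631)
5^32 = (5^16)^2 ≡ 34^2 = 1156 ≡ 525 (mod 631)
5^55 = 5^32 · 5^16 · 5^4 · 5^2 · 5^1 ≡ 525 · 34 · 625 · 25 · 5 ≡ 427 (mod 631).
So M = 427. Host X computes K = M^36 mod 631.
427^1 ≡ 427 (mod 631)
427^2 = (427^1)^2 ≡ 427^2 = 182329 ≡ 601 (mod 631)
427^4 = (427^2)^2 ≡ 601^2 = 361201 ≡ 269 (mod 631)
427^8 = (427^4)^2 ≡ 269^2 = 72361 ≡ 427 (mod 631)
427^16 = (427^8)^2 ≡ 427^2 = 182329 ≡ 601 (mod 631)
427^32 = (427^16)^2 ≡ 601^2 = 361201 ≡ 269 (mod 631)
427^36 = 427^32 · 427^4 ≡ 269 · 269 ≡ 427 (mod 631).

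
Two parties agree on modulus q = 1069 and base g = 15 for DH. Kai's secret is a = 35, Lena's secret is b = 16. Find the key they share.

153

Kai sends A = g^a mod q = 15^35 mod 1069.
15^1 ≡ 15 (mod 1069)
15^2 = (15^1)^2 ≡ 15^2 = 225 ≡ 225 (mod 1069)
15^4 = (15^2)^2 ≡ 225^2 = 50625 ≡ 382 (mod 1069)
15^8 = (15^4)^2 ≡ 382^2 = 145924 ≡ 540 (mod 1069)
15^16 = (15^8)^2 ≡ 540^2 = 291600 ≡ 832 (mod 1069)
15^32 = (15^16)^2 ≡ 832^2 = 692224 ≡ 581 (mod 1069)
15^35 = 15^32 · 15^2 · 15^1 ≡ 581 · 225 · 15 ≡ 329 (mod 1069).
So A = 329. Lena then computes K = A^b mod q = 329^16 mod 1069.
329^1 ≡ 329 (mod 1069)
329^2 = (329^1)^2 ≡ 329^2 = 108241 ≡ 272 (mod 1069)
329^4 = (329^2)^2 ≡ 272^2 = 73984 ≡ 223 (mod 1069)
329^8 = (329^4)^2 ≡ 223^2 = 49729 ≡ 555 (mod 1069)
329^16 = (329^8)^2 ≡ 555^2 = 308025 ≡ 153 (mod 1069)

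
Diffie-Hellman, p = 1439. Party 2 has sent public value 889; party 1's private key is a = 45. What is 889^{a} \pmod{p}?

169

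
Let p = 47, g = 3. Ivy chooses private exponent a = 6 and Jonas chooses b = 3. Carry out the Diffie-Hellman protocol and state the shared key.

6

Ivy sends A = g^a mod p = 3^6 mod 47.
3^1 ≡ 3 (mod 47)
3^2 = (3^1)^2 ≡ 3^2 = 9 ≡ 9 (mod 47)
3^4 = (3^2)^2 ≡ 9^2 = 81 ≡ 34 (mod 47)
3^6 = 3^4 · 3^2 ≡ 34 · 9 ≡ 24 (mod 47).
So A = 24. Jonas then computes K = A^b mod p = 24^3 mod 47.
24^1 ≡ 24 (mod 47)
24^2 = (24^1)^2 ≡ 24^2 = 576 ≡ 12 (mod 47)
24^3 = 24^2 · 24^1 ≡ 12 · 24 ≡ 6 (mod 47).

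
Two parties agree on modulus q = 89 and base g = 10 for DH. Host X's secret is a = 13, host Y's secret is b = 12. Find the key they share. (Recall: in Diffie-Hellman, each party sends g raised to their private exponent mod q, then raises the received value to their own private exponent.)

78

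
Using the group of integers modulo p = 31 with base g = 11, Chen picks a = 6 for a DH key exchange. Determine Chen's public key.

4

Public value = 11^6 mod 31.
11^1 ≡ 11 (mod 31)
11^2 = (11^1)^2 ≡ 11^2 = 121 ≡ 28 (mod 31)
11^4 = (11^2)^2 ≡ 28^2 = 784 ≡ 9 (mod 31)
11^6 = 11^4 · 11^2 ≡ 9 · 28 ≡ 4 (mod 31).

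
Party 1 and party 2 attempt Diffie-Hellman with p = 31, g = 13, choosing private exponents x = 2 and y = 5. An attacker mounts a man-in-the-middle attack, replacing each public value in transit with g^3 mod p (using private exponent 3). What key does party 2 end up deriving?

30

Party 2 receives an attacker's public value M = 13^3 mod 31 instead of the honest one.
13^1 ≡ 13 (mod 31)
13^2 = (13^1)^2 ≡ 13^2 = 169 ≡ 14 (mod 31)
13^3 = 13^2 · 13^1 ≡ 14 · 13 ≡ 27 (mod 31).
So M = 27. Party 2 computes K = M^5 mod 31.
27^1 ≡ 27 (mod 31)
27^2 = (27^1)^2 ≡ 27^2 = 729 ≡ 16 (mod 31)
27^4 = (27^2)^2 ≡ 16^2 = 256 ≡ 8 (mod 31)
27^5 = 27^4 · 27^1 ≡ 8 · 27 ≡ 30 (mod 31).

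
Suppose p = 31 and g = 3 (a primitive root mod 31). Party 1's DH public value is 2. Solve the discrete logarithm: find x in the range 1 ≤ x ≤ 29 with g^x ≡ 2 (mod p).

Try successive powers of 3 modulo 31:
3^1 ≡ 3
3^2 ≡ 9
3^3 ≡ 27
3^4 ≡ 19
3^5 ≡ 26
3^6 ≡ 16
3^7 ≡ 17
3^8 ≡ 20
3^9 ≡ 29
3^10 ≡ 25
3^11 ≡ 13
3^12 ≡ 8
3^13 ≡ 24
3^14 ≡ 10
3^15 ≡ 30
3^16 ≡ 28
3^17 ≡ 22
3^18 ≡ 4
3^19 ≡ 12
3^20 ≡ 5
3^21 ≡ 15
3^22 ≡ 14
3^23 ≡ 11
3^24 ≡ 2
Found: x = 24.

24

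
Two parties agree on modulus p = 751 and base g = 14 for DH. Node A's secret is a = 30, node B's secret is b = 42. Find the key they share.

162

Node B sends B = g^b mod p = 14^42 mod 751.
14^1 ≡ 14 (mod 751)
14^2 = (14^1)^2 ≡ 14^2 = 196 ≡ 196 (mod 751)
14^4 = (14^2)^2 ≡ 196^2 = 38416 ≡ 115 (mod 751)
14^8 = (14^4)^2 ≡ 115^2 = 13225 ≡ 458 (mod 751)
14^16 = (14^8)^2 ≡ 458^2 = 209764 ≡ 235 (mod 751)
14^32 = (14^16)^2 ≡ 235^2 = 55225 ≡ 402 (mod 751)
14^42 = 14^32 · 14^8 · 14^2 ≡ 402 · 458 · 196 ≡ 435 (mod 751).
So B = 435. Node A then computes K = B^a mod p = 435^30 mod 751.
435^1 ≡ 435 (mod 751)
435^2 = (435^1)^2 ≡ 435^2 = 189225 ≡ 724 (mod 751)
435^4 = (435^2)^2 ≡ 724^2 = 524176 ≡ 729 (mod 751)
435^8 = (435^4)^2 ≡ 729^2 = 531441 ≡ 484 (mod 751)
435^16 = (435^8)^2 ≡ 484^2 = 234256 ≡ 695 (mod 751)
435^30 = 435^16 · 435^8 · 435^4 · 435^2 ≡ 695 · 484 · 729 · 724 ≡ 162 (mod 751).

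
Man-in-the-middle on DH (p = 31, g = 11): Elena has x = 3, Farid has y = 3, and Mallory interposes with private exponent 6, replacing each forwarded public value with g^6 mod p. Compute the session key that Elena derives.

2

Elena receives Mallory's public value M = 11^6 mod 31 instead of the honest one.
11^1 ≡ 11 (mod 31)
11^2 = (11^1)^2 ≡ 11^2 = 121 ≡ 28 (mod 31)
11^4 = (11^2)^2 ≡ 28^2 = 784 ≡ 9 (mod 31)
11^6 = 11^4 · 11^2 ≡ 9 · 28 ≡ 4 (mod 31).
So M = 4. Elena computes K = M^3 mod 31.
4^1 ≡ 4 (mod 31)
4^2 = (4^1)^2 ≡ 4^2 = 16 ≡ 16 (mod 31)
4^3 = 4^2 · 4^1 ≡ 16 · 4 ≡ 2 (mod 31).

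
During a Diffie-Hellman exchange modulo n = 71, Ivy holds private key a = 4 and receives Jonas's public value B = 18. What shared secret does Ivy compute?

38

Shared key K = 18^4 mod 71.
18^1 ≡ 18 (mod 71)
18^2 = (18^1)^2 ≡ 18^2 = 324 ≡ 40 (mod 71)
18^4 = (18^2)^2 ≡ 40^2 = 1600 ≡ 38 (mod 71)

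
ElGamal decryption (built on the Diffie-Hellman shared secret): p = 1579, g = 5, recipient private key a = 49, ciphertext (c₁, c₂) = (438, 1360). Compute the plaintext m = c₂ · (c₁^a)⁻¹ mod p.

53

Shared mask s = c₁^a mod p = 438^49 mod 1579.
438^1 ≡ 438 (mod 1579)
438^2 = (438^1)^2 ≡ 438^2 = 191844 ≡ 785 (mod 1579)
438^4 = (438^2)^2 ≡ 785^2 = 616225 ≡ 415 (mod 1579)
438^8 = (438^4)^2 ≡ 415^2 = 172225 ≡ 114 (mod 1579)
438^16 = (438^8)^2 ≡ 114^2 = 12996 ≡ 364 (mod 1579)
438^32 = (438^16)^2 ≡ 364^2 = 132496 ≡ 1439 (mod 1579)
438^49 = 438^32 · 438^16 · 438^1 ≡ 1439 · 364 · 438 ≡ 264 (mod 1579).
So s = 264; s⁻¹ ≡ 317 (mod 1579).
m = c₂ · s⁻¹ mod 1579 = 1360 · 317 mod 1579 = 53.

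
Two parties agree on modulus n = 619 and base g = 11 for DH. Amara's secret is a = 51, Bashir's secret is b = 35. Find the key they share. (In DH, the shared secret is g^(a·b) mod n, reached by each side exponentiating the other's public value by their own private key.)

29

Amara sends A = g^a mod n = 11^51 mod 619.
11^1 ≡ 11 (mod 619)
11^2 = (11^1)^2 ≡ 11^2 = 121 ≡ 121 (mod 619)
11^4 = (11^2)^2 ≡ 121^2 = 14641 ≡ 404 (mod 619)
11^8 = (11^4)^2 ≡ 404^2 = 163216 ≡ 419 (mod 619)
11^16 = (11^8)^2 ≡ 419^2 = 175561 ≡ 384 (mod 619)
11^32 = (11^16)^2 ≡ 384^2 = 147456 ≡ 134 (mod 619)
11^51 = 11^32 · 11^16 · 11^2 · 11^1 ≡ 134 · 384 · 121 · 11 ≡ 538 (mod 619).
So A = 538. Bashir then computes K = A^b mod n = 538^35 mod 619.
538^1 ≡ 538 (mod 619)
538^2 = (538^1)^2 ≡ 538^2 = 289444 ≡ 371 (mod 619)
538^4 = (538^2)^2 ≡ 371^2 = 137641 ≡ 223 (mod 619)
538^8 = (538^4)^2 ≡ 223^2 = 49729 ≡ 209 (mod 619)
538^16 = (538^8)^2 ≡ 209^2 = 43681 ≡ 351 (mod 619)
538^32 = (538^16)^2 ≡ 351^2 = 123201 ≡ 20 (mod 619)
538^35 = 538^32 · 538^2 · 538^1 ≡ 20 · 371 · 538 ≡ 29 (mod 619).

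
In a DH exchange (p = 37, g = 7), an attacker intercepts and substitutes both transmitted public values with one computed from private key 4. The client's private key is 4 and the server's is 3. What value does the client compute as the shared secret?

The client receives an attacker's public value M = 7^4 mod 37 instead of the honest one.
7^1 ≡ 7 (mod 37)
7^2 = (7^1)^2 ≡ 7^2 = 49 ≡ 12 (mod 37)
7^4 = (7^2)^2 ≡ 12^2 = 144 ≡ 33 (mod 37)
So M = 33. The client computes K = M^4 mod 37.
33^1 ≡ 33 (mod 37)
33^2 = (33^1)^2 ≡ 33^2 = 1089 ≡ 16 (mod 37)
33^4 = (33^2)^2 ≡ 16^2 = 256 ≡ 34 (mod 37)

34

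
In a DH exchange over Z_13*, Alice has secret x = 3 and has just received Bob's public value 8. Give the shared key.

Shared key K = 8^3 mod 13.
8^1 ≡ 8 (mod 13)
8^2 = (8^1)^2 ≡ 8^2 = 64 ≡ 12 (mod 13)
8^3 = 8^2 · 8^1 ≡ 12 · 8 ≡ 5 (mod 13).

5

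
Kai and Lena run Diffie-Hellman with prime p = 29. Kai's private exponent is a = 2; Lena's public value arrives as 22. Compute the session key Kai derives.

20

Shared key K = 22^2 mod 29.
22^1 ≡ 22 (mod 29)
22^2 = (22^1)^2 ≡ 22^2 = 484 ≡ 20 (mod 29)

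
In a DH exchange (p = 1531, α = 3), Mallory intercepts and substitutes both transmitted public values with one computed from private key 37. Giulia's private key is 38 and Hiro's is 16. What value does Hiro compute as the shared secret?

Hiro receives Mallory's public value M = 3^37 mod 1531 instead of the honest one.
3^1 ≡ 3 (mod 1531)
3^2 = (3^1)^2 ≡ 3^2 = 9 ≡ 9 (mod 1531)
3^4 = (3^2)^2 ≡ 9^2 = 81 ≡ 81 (mod 1531)
3^8 = (3^4)^2 ≡ 81^2 = 6561 ≡ 437 (mod 1531)
3^16 = (3^8)^2 ≡ 437^2 = 190969 ≡ 1125 (mod 1531)
3^32 = (3^16)^2 ≡ 1125^2 = 1265625 ≡ 1019 (mod 1531)
3^37 = 3^32 · 3^4 · 3^1 ≡ 1019 · 81 · 3 ≡ 1126 (mod 1531).
So M = 1126. Hiro computes K = M^16 mod 1531.
1126^1 ≡ 1126 (mod 1531)
1126^2 = (1126^1)^2 ≡ 1126^2 = 1267876 ≡ 208 (mod 1531)
1126^4 = (1126^2)^2 ≡ 208^2 = 43264 ≡ 396 (mod 1531)
1126^8 = (1126^4)^2 ≡ 396^2 = 156816 ≡ 654 (mod 1531)
1126^16 = (1126^8)^2 ≡ 654^2 = 427716 ≡ 567 (mod 1531)

567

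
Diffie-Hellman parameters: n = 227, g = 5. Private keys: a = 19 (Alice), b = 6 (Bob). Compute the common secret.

222

Bob sends B = g^b mod n = 5^6 mod 227.
5^1 ≡ 5 (mod 227)
5^2 = (5^1)^2 ≡ 5^2 = 25 ≡ 25 (mod 227)
5^4 = (5^2)^2 ≡ 25^2 = 625 ≡ 171 (mod 227)
5^6 = 5^4 · 5^2 ≡ 171 · 25 ≡ 189 (mod 227).
So B = 189. Alice then computes K = B^a mod n = 189^19 mod 227.
189^1 ≡ 189 (mod 227)
189^2 = (189^1)^2 ≡ 189^2 = 35721 ≡ 82 (mod 227)
189^4 = (189^2)^2 ≡ 82^2 = 6724 ≡ 141 (mod 227)
189^8 = (189^4)^2 ≡ 141^2 = 19881 ≡ 132 (mod 227)
189^16 = (189^8)^2 ≡ 132^2 = 17424 ≡ 172 (mod 227)
189^19 = 189^16 · 189^2 · 189^1 ≡ 172 · 82 · 189 ≡ 222 (mod 227).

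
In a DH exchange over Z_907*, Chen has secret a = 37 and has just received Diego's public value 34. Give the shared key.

Shared key K = 34^37 mod 907.
34^1 ≡ 34 (mod 907)
34^2 = (34^1)^2 ≡ 34^2 = 1156 ≡ 249 (mod 907)
34^4 = (34^2)^2 ≡ 249^2 = 62001 ≡ 325 (mod 907)
34^8 = (34^4)^2 ≡ 325^2 = 105625 ≡ 413 (mod 907)
34^16 = (34^8)^2 ≡ 413^2 = 170569 ≡ 53 (mod 907)
34^32 = (34^16)^2 ≡ 53^2 = 2809 ≡ 88 (mod 907)
34^37 = 34^32 · 34^4 · 34^1 ≡ 88 · 325 · 34 ≡ 96 (mod 907).

96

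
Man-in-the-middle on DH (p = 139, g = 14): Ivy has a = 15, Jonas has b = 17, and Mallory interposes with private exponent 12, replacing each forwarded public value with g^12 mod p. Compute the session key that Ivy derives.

Ivy receives Mallory's public value M = 14^12 mod 139 instead of the honest one.
14^1 ≡ 14 (mod 139)
14^2 = (14^1)^2 ≡ 14^2 = 196 ≡ 57 (mod 139)
14^4 = (14^2)^2 ≡ 57^2 = 3249 ≡ 52 (mod 139)
14^8 = (14^4)^2 ≡ 52^2 = 2704 ≡ 63 (mod 139)
14^12 = 14^8 · 14^4 ≡ 63 · 52 ≡ 79 (mod 139).
So M = 79. Ivy computes K = M^15 mod 139.
79^1 ≡ 79 (mod 139)
79^2 = (79^1)^2 ≡ 79^2 = 6241 ≡ 125 (mod 139)
79^4 = (79^2)^2 ≡ 125^2 = 15625 ≡ 57 (mod 139)
79^8 = (79^4)^2 ≡ 57^2 = 3249 ≡ 52 (mod 139)
79^15 = 79^8 · 79^4 · 79^2 · 79^1 ≡ 52 · 57 · 125 · 79 ≡ 131 (mod 139).

131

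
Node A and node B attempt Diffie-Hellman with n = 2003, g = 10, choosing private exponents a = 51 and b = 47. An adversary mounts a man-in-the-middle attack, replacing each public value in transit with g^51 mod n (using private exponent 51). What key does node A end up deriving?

Node A receives an adversary's public value M = 10^51 mod 2003 instead of the honest one.
10^1 ≡ 10 (mod 2003)
10^2 = (10^1)^2 ≡ 10^2 = 100 ≡ 100 (mod 2003)
10^4 = (10^2)^2 ≡ 100^2 = 10000 ≡ 1988 (mod 2003)
10^8 = (10^4)^2 ≡ 1988^2 = 3952144 ≡ 225 (mod 2003)
10^16 = (10^8)^2 ≡ 225^2 = 50625 ≡ 550 (mod 2003)
10^32 = (10^16)^2 ≡ 550^2 = 302500 ≡ 47 (mod 2003)
10^51 = 10^32 · 10^16 · 10^2 · 10^1 ≡ 47 · 550 · 100 · 10 ≡ 1285 (mod 2003).
So M = 1285. Node A computes K = M^51 mod 2003.
1285^1 ≡ 1285 (mod 2003)
1285^2 = (1285^1)^2 ≡ 1285^2 = 1651225 ≡ 753 (mod 2003)
1285^4 = (1285^2)^2 ≡ 753^2 = 567009 ≡ 160 (mod 2003)
1285^8 = (1285^4)^2 ≡ 160^2 = 25600 ≡ 1564 (mod 2003)
1285^16 = (1285^8)^2 ≡ 1564^2 = 2446096 ≡ 433 (mod 2003)
1285^32 = (1285^16)^2 ≡ 433^2 = 187489 ≡ 1210 (mod 2003)
1285^51 = 1285^32 · 1285^16 · 1285^2 · 1285^1 ≡ 1210 · 433 · 753 · 1285 ≡ 665 (mod 2003).

665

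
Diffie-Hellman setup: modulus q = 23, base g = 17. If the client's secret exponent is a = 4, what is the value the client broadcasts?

Public value = 17^4 mod 23.
17^1 ≡ 17 (mod 23)
17^2 = (17^1)^2 ≡ 17^2 = 289 ≡ 13 (mod 23)
17^4 = (17^2)^2 ≡ 13^2 = 169 ≡ 8 (mod 23)

8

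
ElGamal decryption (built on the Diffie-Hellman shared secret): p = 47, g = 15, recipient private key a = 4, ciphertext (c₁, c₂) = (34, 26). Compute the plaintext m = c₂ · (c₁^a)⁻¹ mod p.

39

Shared mask s = c₁^a mod p = 34^4 mod 47.
34^1 ≡ 34 (mod 47)
34^2 = (34^1)^2 ≡ 34^2 = 1156 ≡ 28 (mod 47)
34^4 = (34^2)^2 ≡ 28^2 = 784 ≡ 32 (mod 47)
So s = 32; s⁻¹ ≡ 25 (mod 47).
m = c₂ · s⁻¹ mod 47 = 26 · 25 mod 47 = 39.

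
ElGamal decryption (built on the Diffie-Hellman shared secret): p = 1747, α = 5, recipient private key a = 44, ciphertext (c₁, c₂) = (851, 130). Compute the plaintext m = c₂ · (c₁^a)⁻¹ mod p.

Shared mask s = c₁^a mod p = 851^44 mod 1747.
851^1 ≡ 851 (mod 1747)
851^2 = (851^1)^2 ≡ 851^2 = 724201 ≡ 943 (mod 1747)
851^4 = (851^2)^2 ≡ 943^2 = 889249 ≡ 26 (mod 1747)
851^8 = (851^4)^2 ≡ 26^2 = 676 ≡ 676 (mod 1747)
851^16 = (851^8)^2 ≡ 676^2 = 456976 ≡ 1009 (mod 1747)
851^32 = (851^16)^2 ≡ 1009^2 = 1018081 ≡ 1327 (mod 1747)
851^44 = 851^32 · 851^8 · 851^4 ≡ 1327 · 676 · 26 ≡ 902 (mod 1747).
So s = 902; s⁻¹ ≡ 1226 (mod 1747).
m = c₂ · s⁻¹ mod 1747 = 130 · 1226 mod 1747 = 403.

403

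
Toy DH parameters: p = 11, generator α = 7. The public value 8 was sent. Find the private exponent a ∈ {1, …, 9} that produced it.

9

Try successive powers of 7 modulo 11:
7^1 ≡ 7
7^2 ≡ 5
7^3 ≡ 2
7^4 ≡ 3
7^5 ≡ 10
7^6 ≡ 4
7^7 ≡ 6
7^8 ≡ 9
7^9 ≡ 8
Found: a = 9.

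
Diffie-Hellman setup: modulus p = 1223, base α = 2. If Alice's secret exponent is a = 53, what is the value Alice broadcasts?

Public value = 2^53 (mod 1223).
2^1 ≡ 2 (mod 1223)
2^2 = (2^1)^2 ≡ 2^2 = 4 ≡ 4 (mod 1223)
2^4 = (2^2)^2 ≡ 4^2 = 16 ≡ 16 (mod 1223)
2^8 = (2^4)^2 ≡ 16^2 = 256 ≡ 256 (mod 1223)
2^16 = (2^8)^2 ≡ 256^2 = 65536 ≡ 717 (mod 1223)
2^32 = (2^16)^2 ≡ 717^2 = 514089 ≡ 429 (mod 1223)
2^53 = 2^32 · 2^16 · 2^4 · 2^1 ≡ 429 · 717 · 16 · 2 ≡ 272 (mod 1223).

272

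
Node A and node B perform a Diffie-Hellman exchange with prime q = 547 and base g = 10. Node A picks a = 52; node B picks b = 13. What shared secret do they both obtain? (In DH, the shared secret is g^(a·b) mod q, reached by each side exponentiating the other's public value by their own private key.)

Node B sends B = g^b mod q = 10^13 mod 547.
10^1 ≡ 10 (mod 547)
10^2 = (10^1)^2 ≡ 10^2 = 100 ≡ 100 (mod 547)
10^4 = (10^2)^2 ≡ 100^2 = 10000 ≡ 154 (mod 547)
10^8 = (10^4)^2 ≡ 154^2 = 23716 ≡ 195 (mod 547)
10^13 = 10^8 · 10^4 · 10^1 ≡ 195 · 154 · 10 ≡ 544 (mod 547).
So B = 544. Node A then computes K = B^a mod q = 544^52 mod 547.
544^1 ≡ 544 (mod 547)
544^2 = (544^1)^2 ≡ 544^2 = 295936 ≡ 9 (mod 547)
544^4 = (544^2)^2 ≡ 9^2 = 81 ≡ 81 (mod 547)
544^8 = (544^4)^2 ≡ 81^2 = 6561 ≡ 544 (mod 547)
544^16 = (544^8)^2 ≡ 544^2 = 295936 ≡ 9 (mod 547)
544^32 = (544^16)^2 ≡ 9^2 = 81 ≡ 81 (mod 547)
544^52 = 544^32 · 544^16 · 544^4 ≡ 81 · 9 · 81 ≡ 520 (mod 547).

520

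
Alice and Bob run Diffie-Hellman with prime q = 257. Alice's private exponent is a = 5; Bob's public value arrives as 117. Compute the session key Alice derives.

Shared key K = 117^5 mod 257.
117^1 ≡ 117 (mod 257)
117^2 = (117^1)^2 ≡ 117^2 = 13689 ≡ 68 (mod 257)
117^4 = (117^2)^2 ≡ 68^2 = 4624 ≡ 255 (mod 257)
117^5 = 117^4 · 117^1 ≡ 255 · 117 ≡ 23 (mod 257).

23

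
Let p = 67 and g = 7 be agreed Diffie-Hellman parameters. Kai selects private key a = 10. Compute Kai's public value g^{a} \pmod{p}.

Public value = 7^{10} \pmod{67}.
7^1 ≡ 7 (mod 67)
7^2 = (7^1)^2 ≡ 7^2 = 49 ≡ 49 (mod 67)
7^4 = (7^2)^2 ≡ 49^2 = 2401 ≡ 56 (mod 67)
7^8 = (7^4)^2 ≡ 56^2 = 3136 ≡ 54 (mod 67)
7^10 = 7^8 · 7^2 ≡ 54 · 49 ≡ 33 (mod 67).

33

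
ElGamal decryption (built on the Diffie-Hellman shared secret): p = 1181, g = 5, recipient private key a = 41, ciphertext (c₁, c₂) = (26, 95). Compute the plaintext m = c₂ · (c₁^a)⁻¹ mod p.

Shared mask s = c₁^a mod p = 26^41 mod 1181.
26^1 ≡ 26 (mod 1181)
26^2 = (26^1)^2 ≡ 26^2 = 676 ≡ 676 (mod 1181)
26^4 = (26^2)^2 ≡ 676^2 = 456976 ≡ 1110 (mod 1181)
26^8 = (26^4)^2 ≡ 1110^2 = 1232100 ≡ 317 (mod 1181)
26^16 = (26^8)^2 ≡ 317^2 = 100489 ≡ 104 (mod 1181)
26^32 = (26^16)^2 ≡ 104^2 = 10816 ≡ 187 (mod 1181)
26^41 = 26^32 · 26^8 · 26^1 ≡ 187 · 317 · 26 ≡ 49 (mod 1181).
So s = 49; s⁻¹ ≡ 940 (mod 1181).
m = c₂ · s⁻¹ mod 1181 = 95 · 940 mod 1181 = 725.

725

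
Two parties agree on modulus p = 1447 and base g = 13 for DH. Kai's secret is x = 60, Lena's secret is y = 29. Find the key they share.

Lena sends B = g^y mod p = 13^29 mod 1447.
13^1 ≡ 13 (mod 1447)
13^2 = (13^1)^2 ≡ 13^2 = 169 ≡ 169 (mod 1447)
13^4 = (13^2)^2 ≡ 169^2 = 28561 ≡ 1068 (mod 1447)
13^8 = (13^4)^2 ≡ 1068^2 = 1140624 ≡ 388 (mod 1447)
13^16 = (13^8)^2 ≡ 388^2 = 150544 ≡ 56 (mod 1447)
13^29 = 13^16 · 13^8 · 13^4 · 13^1 ≡ 56 · 388 · 1068 · 13 ≡ 992 (mod 1447).
So B = 992. Kai then computes K = B^x mod p = 992^60 mod 1447.
992^1 ≡ 992 (mod 1447)
992^2 = (992^1)^2 ≡ 992^2 = 984064 ≡ 104 (mod 1447)
992^4 = (992^2)^2 ≡ 104^2 = 10816 ≡ 687 (mod 1447)
992^8 = (992^4)^2 ≡ 687^2 = 471969 ≡ 247 (mod 1447)
992^16 = (992^8)^2 ≡ 247^2 = 61009 ≡ 235 (mod 1447)
992^32 = (992^16)^2 ≡ 235^2 = 55225 ≡ 239 (mod 1447)
992^60 = 992^32 · 992^16 · 992^8 · 992^4 ≡ 239 · 235 · 247 · 687 ≡ 1111 (mod 1447).

1111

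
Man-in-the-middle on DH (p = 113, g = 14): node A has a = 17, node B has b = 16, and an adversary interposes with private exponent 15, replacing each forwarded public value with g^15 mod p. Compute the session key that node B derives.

Node B receives an adversary's public value M = 14^15 mod 113 instead of the honest one.
14^1 ≡ 14 (mod 113)
14^2 = (14^1)^2 ≡ 14^2 = 196 ≡ 83 (mod 113)
14^4 = (14^2)^2 ≡ 83^2 = 6889 ≡ 109 (mod 113)
14^8 = (14^4)^2 ≡ 109^2 = 11881 ≡ 16 (mod 113)
14^15 = 14^8 · 14^4 · 14^2 · 14^1 ≡ 16 · 109 · 83 · 14 ≡ 99 (mod 113).
So M = 99. Node B computes K = M^16 mod 113.
99^1 ≡ 99 (mod 113)
99^2 = (99^1)^2 ≡ 99^2 = 9801 ≡ 83 (mod 113)
99^4 = (99^2)^2 ≡ 83^2 = 6889 ≡ 109 (mod 113)
99^8 = (99^4)^2 ≡ 109^2 = 11881 ≡ 16 (mod 113)
99^16 = (99^8)^2 ≡ 16^2 = 256 ≡ 30 (mod 113)

30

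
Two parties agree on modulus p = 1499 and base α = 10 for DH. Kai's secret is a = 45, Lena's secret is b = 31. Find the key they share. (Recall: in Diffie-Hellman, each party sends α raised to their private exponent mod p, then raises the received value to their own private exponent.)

Kai sends A = α^a mod p = 10^45 mod 1499.
10^1 ≡ 10 (mod 1499)
10^2 = (10^1)^2 ≡ 10^2 = 100 ≡ 100 (mod 1499)
10^4 = (10^2)^2 ≡ 100^2 = 10000 ≡ 1006 (mod 1499)
10^8 = (10^4)^2 ≡ 1006^2 = 1012036 ≡ 211 (mod 1499)
10^16 = (10^8)^2 ≡ 211^2 = 44521 ≡ 1050 (mod 1499)
10^32 = (10^16)^2 ≡ 1050^2 = 1102500 ≡ 735 (mod 1499)
10^45 = 10^32 · 10^8 · 10^4 · 10^1 ≡ 735 · 211 · 1006 · 10 ≡ 397 (mod 1499).
So A = 397. Lena then computes K = A^b mod p = 397^31 mod 1499.
397^1 ≡ 397 (mod 1499)
397^2 = (397^1)^2 ≡ 397^2 = 157609 ≡ 214 (mod 1499)
397^4 = (397^2)^2 ≡ 214^2 = 45796 ≡ 826 (mod 1499)
397^8 = (397^4)^2 ≡ 826^2 = 682276 ≡ 231 (mod 1499)
397^16 = (397^8)^2 ≡ 231^2 = 53361 ≡ 896 (mod 1499)
397^31 = 397^16 · 397^8 · 397^4 · 397^2 · 397^1 ≡ 896 · 231 · 826 · 214 · 397 ≡ 493 (mod 1499).

493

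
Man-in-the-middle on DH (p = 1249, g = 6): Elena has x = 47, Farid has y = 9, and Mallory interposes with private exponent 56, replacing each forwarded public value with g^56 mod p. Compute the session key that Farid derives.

255

Farid receives Mallory's public value M = 6^56 mod 1249 instead of the honest one.
6^1 ≡ 6 (mod 1249)
6^2 = (6^1)^2 ≡ 6^2 = 36 ≡ 36 (mod 1249)
6^4 = (6^2)^2 ≡ 36^2 = 1296 ≡ 47 (mod 1249)
6^8 = (6^4)^2 ≡ 47^2 = 2209 ≡ 960 (mod 1249)
6^16 = (6^8)^2 ≡ 960^2 = 921600 ≡ 1087 (mod 1249)
6^32 = (6^16)^2 ≡ 1087^2 = 1181569 ≡ 15 (mod 1249)
6^56 = 6^32 · 6^16 · 6^8 ≡ 15 · 1087 · 960 ≡ 332 (mod 1249).
So M = 332. Farid computes K = M^9 mod 1249.
332^1 ≡ 332 (mod 1249)
332^2 = (332^1)^2 ≡ 332^2 = 110224 ≡ 312 (mod 1249)
332^4 = (332^2)^2 ≡ 312^2 = 97344 ≡ 1171 (mod 1249)
332^8 = (332^4)^2 ≡ 1171^2 = 1371241 ≡ 1088 (mod 1249)
332^9 = 332^8 · 332^1 ≡ 1088 · 332 ≡ 255 (mod 1249).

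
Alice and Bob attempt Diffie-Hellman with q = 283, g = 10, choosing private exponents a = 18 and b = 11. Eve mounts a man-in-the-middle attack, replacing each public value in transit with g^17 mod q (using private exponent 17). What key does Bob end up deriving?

137

Bob receives Eve's public value M = 10^17 mod 283 instead of the honest one.
10^1 ≡ 10 (mod 283)
10^2 = (10^1)^2 ≡ 10^2 = 100 ≡ 100 (mod 283)
10^4 = (10^2)^2 ≡ 100^2 = 10000 ≡ 95 (mod 283)
10^8 = (10^4)^2 ≡ 95^2 = 9025 ≡ 252 (mod 283)
10^16 = (10^8)^2 ≡ 252^2 = 63504 ≡ 112 (mod 283)
10^17 = 10^16 · 10^1 ≡ 112 · 10 ≡ 271 (mod 283).
So M = 271. Bob computes K = M^11 mod 283.
271^1 ≡ 271 (mod 283)
271^2 = (271^1)^2 ≡ 271^2 = 73441 ≡ 144 (mod 283)
271^4 = (271^2)^2 ≡ 144^2 = 20736 ≡ 77 (mod 283)
271^8 = (271^4)^2 ≡ 77^2 = 5929 ≡ 269 (mod 283)
271^11 = 271^8 · 271^2 · 271^1 ≡ 269 · 144 · 271 ≡ 137 (mod 283).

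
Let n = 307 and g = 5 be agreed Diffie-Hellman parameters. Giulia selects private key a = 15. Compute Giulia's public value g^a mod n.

Public value = 5^15 mod 307.
5^1 ≡ 5 (mod 307)
5^2 = (5^1)^2 ≡ 5^2 = 25 ≡ 25 (mod 307)
5^4 = (5^2)^2 ≡ 25^2 = 625 ≡ 11 (mod 307)
5^8 = (5^4)^2 ≡ 11^2 = 121 ≡ 121 (mod 307)
5^15 = 5^8 · 5^4 · 5^2 · 5^1 ≡ 121 · 11 · 25 · 5 ≡ 288 (mod 307).

288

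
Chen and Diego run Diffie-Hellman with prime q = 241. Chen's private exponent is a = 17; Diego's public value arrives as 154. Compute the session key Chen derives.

Shared key K = 154^17 mod 241.
154^1 ≡ 154 (mod 241)
154^2 = (154^1)^2 ≡ 154^2 = 23716 ≡ 98 (mod 241)
154^4 = (154^2)^2 ≡ 98^2 = 9604 ≡ 205 (mod 241)
154^8 = (154^4)^2 ≡ 205^2 = 42025 ≡ 91 (mod 241)
154^16 = (154^8)^2 ≡ 91^2 = 8281 ≡ 87 (mod 241)
154^17 = 154^16 · 154^1 ≡ 87 · 154 ≡ 143 (mod 241).

143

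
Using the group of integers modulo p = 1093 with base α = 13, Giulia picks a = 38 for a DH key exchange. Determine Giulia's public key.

Public value = 13^38 mod 1093.
13^1 ≡ 13 (mod 1093)
13^2 = (13^1)^2 ≡ 13^2 = 169 ≡ 169 (mod 1093)
13^4 = (13^2)^2 ≡ 169^2 = 28561 ≡ 143 (mod 1093)
13^8 = (13^4)^2 ≡ 143^2 = 20449 ≡ 775 (mod 1093)
13^16 = (13^8)^2 ≡ 775^2 = 600625 ≡ 568 (mod 1093)
13^32 = (13^16)^2 ≡ 568^2 = 322624 ≡ 189 (mod 1093)
13^38 = 13^32 · 13^4 · 13^2 ≡ 189 · 143 · 169 ≡ 1009 (mod 1093).

1009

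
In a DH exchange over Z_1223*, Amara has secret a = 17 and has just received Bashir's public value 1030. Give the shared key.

Shared key K = 1030^17 mod 1223.
1030^1 ≡ 1030 (mod 1223)
1030^2 = (1030^1)^2 ≡ 1030^2 = 1060900 ≡ 559 (mod 1223)
1030^4 = (1030^2)^2 ≡ 559^2 = 312481 ≡ 616 (mod 1223)
1030^8 = (1030^4)^2 ≡ 616^2 = 379456 ≡ 326 (mod 1223)
1030^16 = (1030^8)^2 ≡ 326^2 = 106276 ≡ 1098 (mod 1223)
1030^17 = 1030^16 · 1030^1 ≡ 1098 · 1030 ≡ 888 (mod 1223).

888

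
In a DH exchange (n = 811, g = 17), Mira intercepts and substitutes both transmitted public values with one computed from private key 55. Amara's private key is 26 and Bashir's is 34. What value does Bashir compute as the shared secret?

564

Bashir receives Mira's public value M = 17^55 mod 811 instead of the honest one.
17^1 ≡ 17 (mod 811)
17^2 = (17^1)^2 ≡ 17^2 = 289 ≡ 289 (mod 811)
17^4 = (17^2)^2 ≡ 289^2 = 83521 ≡ 799 (mod 811)
17^8 = (17^4)^2 ≡ 799^2 = 638401 ≡ 144 (mod 811)
17^16 = (17^8)^2 ≡ 144^2 = 20736 ≡ 461 (mod 811)
17^32 = (17^16)^2 ≡ 461^2 = 212521 ≡ 39 (mod 811)
17^55 = 17^32 · 17^16 · 17^4 · 17^2 · 17^1 ≡ 39 · 461 · 799 · 289 · 17 ≡ 588 (mod 811).
So M = 588. Bashir computes K = M^34 mod 811.
588^1 ≡ 588 (mod 811)
588^2 = (588^1)^2 ≡ 588^2 = 345744 ≡ 258 (mod 811)
588^4 = (588^2)^2 ≡ 258^2 = 66564 ≡ 62 (mod 811)
588^8 = (588^4)^2 ≡ 62^2 = 3844 ≡ 600 (mod 811)
588^16 = (588^8)^2 ≡ 600^2 = 360000 ≡ 727 (mod 811)
588^32 = (588^16)^2 ≡ 727^2 = 528529 ≡ 568 (mod 811)
588^34 = 588^32 · 588^2 ≡ 568 · 258 ≡ 564 (mod 811).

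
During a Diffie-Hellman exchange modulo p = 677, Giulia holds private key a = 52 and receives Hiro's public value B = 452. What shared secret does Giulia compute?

Shared key K = 452^52 mod 677.
452^1 ≡ 452 (mod 677)
452^2 = (452^1)^2 ≡ 452^2 = 204304 ≡ 527 (mod 677)
452^4 = (452^2)^2 ≡ 527^2 = 277729 ≡ 159 (mod 677)
452^8 = (452^4)^2 ≡ 159^2 = 25281 ≡ 232 (mod 677)
452^16 = (452^8)^2 ≡ 232^2 = 53824 ≡ 341 (mod 677)
452^32 = (452^16)^2 ≡ 341^2 = 116281 ≡ 514 (mod 677)
452^52 = 452^32 · 452^16 · 452^4 ≡ 514 · 341 · 159 ≡ 538 (mod 677).

538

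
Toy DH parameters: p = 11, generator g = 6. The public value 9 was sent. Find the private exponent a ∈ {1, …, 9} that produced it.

Try successive powers of 6 modulo 11:
6^1 ≡ 6
6^2 ≡ 3
6^3 ≡ 7
6^4 ≡ 9
Found: a = 4.

4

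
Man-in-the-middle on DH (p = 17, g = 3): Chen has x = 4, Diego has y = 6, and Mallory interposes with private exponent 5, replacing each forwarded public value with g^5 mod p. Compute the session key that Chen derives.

Chen receives Mallory's public value M = 3^5 mod 17 instead of the honest one.
3^1 ≡ 3 (mod 17)
3^2 = (3^1)^2 ≡ 3^2 = 9 ≡ 9 (mod 17)
3^4 = (3^2)^2 ≡ 9^2 = 81 ≡ 13 (mod 17)
3^5 = 3^4 · 3^1 ≡ 13 · 3 ≡ 5 (mod 17).
So M = 5. Chen computes K = M^4 mod 17.
5^1 ≡ 5 (mod 17)
5^2 = (5^1)^2 ≡ 5^2 = 25 ≡ 8 (mod 17)
5^4 = (5^2)^2 ≡ 8^2 = 64 ≡ 13 (mod 17)

13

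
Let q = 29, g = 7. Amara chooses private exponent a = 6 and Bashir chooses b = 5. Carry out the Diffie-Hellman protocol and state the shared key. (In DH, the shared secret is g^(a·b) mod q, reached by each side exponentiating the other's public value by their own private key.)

20

Bashir sends B = g^b mod q = 7^5 mod 29.
7^1 ≡ 7 (mod 29)
7^2 = (7^1)^2 ≡ 7^2 = 49 ≡ 20 (mod 29)
7^4 = (7^2)^2 ≡ 20^2 = 400 ≡ 23 (mod 29)
7^5 = 7^4 · 7^1 ≡ 23 · 7 ≡ 16 (mod 29).
So B = 16. Amara then computes K = B^a mod q = 16^6 mod 29.
16^1 ≡ 16 (mod 29)
16^2 = (16^1)^2 ≡ 16^2 = 256 ≡ 24 (mod 29)
16^4 = (16^2)^2 ≡ 24^2 = 576 ≡ 25 (mod 29)
16^6 = 16^4 · 16^2 ≡ 25 · 24 ≡ 20 (mod 29).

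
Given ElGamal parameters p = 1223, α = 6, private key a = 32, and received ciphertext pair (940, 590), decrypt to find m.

Shared mask s = c₁^a mod p = 940^32 mod 1223.
940^1 ≡ 940 (mod 1223)
940^2 = (940^1)^2 ≡ 940^2 = 883600 ≡ 594 (mod 1223)
940^4 = (940^2)^2 ≡ 594^2 = 352836 ≡ 612 (mod 1223)
940^8 = (940^4)^2 ≡ 612^2 = 374544 ≡ 306 (mod 1223)
940^16 = (940^8)^2 ≡ 306^2 = 93636 ≡ 688 (mod 1223)
940^32 = (940^16)^2 ≡ 688^2 = 473344 ≡ 43 (mod 1223)
So s = 43; s⁻¹ ≡ 256 (mod 1223).
m = c₂ · s⁻¹ mod 1223 = 590 · 256 mod 1223 = 611.

611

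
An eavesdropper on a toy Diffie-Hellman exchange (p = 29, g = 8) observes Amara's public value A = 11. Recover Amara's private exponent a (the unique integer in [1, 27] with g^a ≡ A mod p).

Try successive powers of 8 modulo 29:
8^1 ≡ 8
8^2 ≡ 6
8^3 ≡ 19
8^4 ≡ 7
8^5 ≡ 27
8^6 ≡ 13
8^7 ≡ 17
8^8 ≡ 20
8^9 ≡ 15
8^10 ≡ 4
8^11 ≡ 3
8^12 ≡ 24
8^13 ≡ 18
8^14 ≡ 28
8^15 ≡ 21
8^16 ≡ 23
8^17 ≡ 10
8^18 ≡ 22
8^19 ≡ 2
8^20 ≡ 16
8^21 ≡ 12
8^22 ≡ 9
8^23 ≡ 14
8^24 ≡ 25
8^25 ≡ 26
8^26 ≡ 5
8^27 ≡ 11
Found: a = 27.

27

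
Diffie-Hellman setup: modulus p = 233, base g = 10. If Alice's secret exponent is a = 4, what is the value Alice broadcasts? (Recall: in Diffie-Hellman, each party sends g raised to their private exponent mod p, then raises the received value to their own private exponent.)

214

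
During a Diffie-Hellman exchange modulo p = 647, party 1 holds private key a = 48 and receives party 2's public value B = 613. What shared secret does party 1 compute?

Shared key K = 613^48 mod 647.
613^1 ≡ 613 (mod 647)
613^2 = (613^1)^2 ≡ 613^2 = 375769 ≡ 509 (mod 647)
613^4 = (613^2)^2 ≡ 509^2 = 259081 ≡ 281 (mod 647)
613^8 = (613^4)^2 ≡ 281^2 = 78961 ≡ 27 (mod 647)
613^16 = (613^8)^2 ≡ 27^2 = 729 ≡ 82 (mod 647)
613^32 = (613^16)^2 ≡ 82^2 = 6724 ≡ 254 (mod 647)
613^48 = 613^32 · 613^16 ≡ 254 · 82 ≡ 124 (mod 647).

124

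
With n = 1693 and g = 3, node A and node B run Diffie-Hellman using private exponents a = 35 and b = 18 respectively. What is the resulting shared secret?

1146

Node B sends B = g^b mod n = 3^18 mod 1693.
3^1 ≡ 3 (mod 1693)
3^2 = (3^1)^2 ≡ 3^2 = 9 ≡ 9 (mod 1693)
3^4 = (3^2)^2 ≡ 9^2 = 81 ≡ 81 (mod 1693)
3^8 = (3^4)^2 ≡ 81^2 = 6561 ≡ 1482 (mod 1693)
3^16 = (3^8)^2 ≡ 1482^2 = 2196324 ≡ 503 (mod 1693)
3^18 = 3^16 · 3^2 ≡ 503 · 9 ≡ 1141 (mod 1693).
So B = 1141. Node A then computes K = B^a mod n = 1141^35 mod 1693.
1141^1 ≡ 1141 (mod 1693)
1141^2 = (1141^1)^2 ≡ 1141^2 = 1301881 ≡ 1657 (mod 1693)
1141^4 = (1141^2)^2 ≡ 1657^2 = 2745649 ≡ 1296 (mod 1693)
1141^8 = (1141^4)^2 ≡ 1296^2 = 1679616 ≡ 160 (mod 1693)
1141^16 = (1141^8)^2 ≡ 160^2 = 25600 ≡ 205 (mod 1693)
1141^32 = (1141^16)^2 ≡ 205^2 = 42025 ≡ 1393 (mod 1693)
1141^35 = 1141^32 · 1141^2 · 1141^1 ≡ 1393 · 1657 · 1141 ≡ 1146 (mod 1693).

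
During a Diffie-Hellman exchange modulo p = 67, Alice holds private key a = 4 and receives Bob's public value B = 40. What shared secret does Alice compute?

Shared key K = 40^4 mod 67.
40^1 ≡ 40 (mod 67)
40^2 = (40^1)^2 ≡ 40^2 = 1600 ≡ 59 (mod 67)
40^4 = (40^2)^2 ≡ 59^2 = 3481 ≡ 64 (mod 67)

64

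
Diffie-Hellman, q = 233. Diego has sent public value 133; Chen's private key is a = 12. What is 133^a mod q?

Shared key K = 133^12 mod 233.
133^1 ≡ 133 (mod 233)
133^2 = (133^1)^2 ≡ 133^2 = 17689 ≡ 214 (mod 233)
133^4 = (133^2)^2 ≡ 214^2 = 45796 ≡ 128 (mod 233)
133^8 = (133^4)^2 ≡ 128^2 = 16384 ≡ 74 (mod 233)
133^12 = 133^8 · 133^4 ≡ 74 · 128 ≡ 152 (mod 233).

152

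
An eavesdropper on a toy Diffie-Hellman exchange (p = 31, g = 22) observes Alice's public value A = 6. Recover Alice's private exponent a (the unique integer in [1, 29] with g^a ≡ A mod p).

5

Try successive powers of 22 modulo 31:
22^1 ≡ 22
22^2 ≡ 19
22^3 ≡ 15
22^4 ≡ 20
22^5 ≡ 6
Found: a = 5.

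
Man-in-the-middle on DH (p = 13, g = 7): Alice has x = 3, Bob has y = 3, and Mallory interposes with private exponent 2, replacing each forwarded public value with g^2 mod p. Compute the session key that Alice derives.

12

Alice receives Mallory's public value M = 7^2 mod 13 instead of the honest one.
7^1 ≡ 7 (mod 13)
7^2 = (7^1)^2 ≡ 7^2 = 49 ≡ 10 (mod 13)
So M = 10. Alice computes K = M^3 mod 13.
10^1 ≡ 10 (mod 13)
10^2 = (10^1)^2 ≡ 10^2 = 100 ≡ 9 (mod 13)
10^3 = 10^2 · 10^1 ≡ 9 · 10 ≡ 12 (mod 13).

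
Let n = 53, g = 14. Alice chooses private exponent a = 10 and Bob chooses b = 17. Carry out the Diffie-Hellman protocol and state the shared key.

4

Alice sends A = g^a mod n = 14^10 mod 53.
14^1 ≡ 14 (mod 53)
14^2 = (14^1)^2 ≡ 14^2 = 196 ≡ 37 (mod 53)
14^4 = (14^2)^2 ≡ 37^2 = 1369 ≡ 44 (mod 53)
14^8 = (14^4)^2 ≡ 44^2 = 1936 ≡ 28 (mod 53)
14^10 = 14^8 · 14^2 ≡ 28 · 37 ≡ 29 (mod 53).
So A = 29. Bob then computes K = A^b mod n = 29^17 mod 53.
29^1 ≡ 29 (mod 53)
29^2 = (29^1)^2 ≡ 29^2 = 841 ≡ 46 (mod 53)
29^4 = (29^2)^2 ≡ 46^2 = 2116 ≡ 49 (mod 53)
29^8 = (29^4)^2 ≡ 49^2 = 2401 ≡ 16 (mod 53)
29^16 = (29^8)^2 ≡ 16^2 = 256 ≡ 44 (mod 53)
29^17 = 29^16 · 29^1 ≡ 44 · 29 ≡ 4 (mod 53).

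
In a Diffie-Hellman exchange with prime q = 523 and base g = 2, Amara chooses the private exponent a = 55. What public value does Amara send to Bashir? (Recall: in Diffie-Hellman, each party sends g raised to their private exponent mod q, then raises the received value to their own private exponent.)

Public value = 2^55 mod 523.
2^1 ≡ 2 (mod 523)
2^2 = (2^1)^2 ≡ 2^2 = 4 ≡ 4 (mod 523)
2^4 = (2^2)^2 ≡ 4^2 = 16 ≡ 16 (mod 523)
2^8 = (2^4)^2 ≡ 16^2 = 256 ≡ 256 (mod 523)
2^16 = (2^8)^2 ≡ 256^2 = 65536 ≡ 161 (mod 523)
2^32 = (2^16)^2 ≡ 161^2 = 25921 ≡ 294 (mod 523)
2^55 = 2^32 · 2^16 · 2^4 · 2^2 · 2^1 ≡ 294 · 161 · 16 · 4 · 2 ≡ 320 (mod 523).

320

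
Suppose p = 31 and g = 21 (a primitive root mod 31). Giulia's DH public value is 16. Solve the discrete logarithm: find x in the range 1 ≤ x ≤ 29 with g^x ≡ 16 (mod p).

Try successive powers of 21 modulo 31:
21^1 ≡ 21
21^2 ≡ 7
21^3 ≡ 23
21^4 ≡ 18
21^5 ≡ 6
21^6 ≡ 2
21^7 ≡ 11
21^8 ≡ 14
21^9 ≡ 15
21^10 ≡ 5
21^11 ≡ 12
21^12 ≡ 4
21^13 ≡ 22
21^14 ≡ 28
21^15 ≡ 30
21^16 ≡ 10
21^17 ≡ 24
21^18 ≡ 8
21^19 ≡ 13
21^20 ≡ 25
21^21 ≡ 29
21^22 ≡ 20
21^23 ≡ 17
21^24 ≡ 16
Found: x = 24.

24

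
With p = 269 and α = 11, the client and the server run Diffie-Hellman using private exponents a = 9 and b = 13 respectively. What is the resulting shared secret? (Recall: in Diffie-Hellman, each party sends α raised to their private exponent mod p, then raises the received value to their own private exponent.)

6

The server sends B = α^b mod p = 11^13 mod 269.
11^1 ≡ 11 (mod 269)
11^2 = (11^1)^2 ≡ 11^2 = 121 ≡ 121 (mod 269)
11^4 = (11^2)^2 ≡ 121^2 = 14641 ≡ 115 (mod 269)
11^8 = (11^4)^2 ≡ 115^2 = 13225 ≡ 44 (mod 269)
11^13 = 11^8 · 11^4 · 11^1 ≡ 44 · 115 · 11 ≡ 246 (mod 269).
So B = 246. The client then computes K = B^a mod p = 246^9 mod 269.
246^1 ≡ 246 (mod 269)
246^2 = (246^1)^2 ≡ 246^2 = 60516 ≡ 260 (mod 269)
246^4 = (246^2)^2 ≡ 260^2 = 67600 ≡ 81 (mod 269)
246^8 = (246^4)^2 ≡ 81^2 = 6561 ≡ 105 (mod 269)
246^9 = 246^8 · 246^1 ≡ 105 · 246 ≡ 6 (mod 269).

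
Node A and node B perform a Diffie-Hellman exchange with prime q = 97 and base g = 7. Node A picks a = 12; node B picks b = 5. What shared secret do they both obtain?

Node B sends B = g^b mod q = 7^5 mod 97.
7^1 ≡ 7 (mod 97)
7^2 = (7^1)^2 ≡ 7^2 = 49 ≡ 49 (mod 97)
7^4 = (7^2)^2 ≡ 49^2 = 2401 ≡ 73 (mod 97)
7^5 = 7^4 · 7^1 ≡ 73 · 7 ≡ 26 (mod 97).
So B = 26. Node A then computes K = B^a mod q = 26^12 mod 97.
26^1 ≡ 26 (mod 97)
26^2 = (26^1)^2 ≡ 26^2 = 676 ≡ 94 (mod 97)
26^4 = (26^2)^2 ≡ 94^2 = 8836 ≡ 9 (mod 97)
26^8 = (26^4)^2 ≡ 9^2 = 81 ≡ 81 (mod 97)
26^12 = 26^8 · 26^4 ≡ 81 · 9 ≡ 50 (mod 97).

50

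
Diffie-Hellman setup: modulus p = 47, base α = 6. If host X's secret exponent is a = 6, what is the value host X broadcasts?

32

Public value = 6^6 (mod 47).
6^1 ≡ 6 (mod 47)
6^2 = (6^1)^2 ≡ 6^2 = 36 ≡ 36 (mod 47)
6^4 = (6^2)^2 ≡ 36^2 = 1296 ≡ 27 (mod 47)
6^6 = 6^4 · 6^2 ≡ 27 · 36 ≡ 32 (mod 47).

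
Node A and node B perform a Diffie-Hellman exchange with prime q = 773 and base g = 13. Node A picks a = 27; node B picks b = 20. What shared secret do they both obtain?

Node B sends B = g^b mod q = 13^20 mod 773.
13^1 ≡ 13 (mod 773)
13^2 = (13^1)^2 ≡ 13^2 = 169 ≡ 169 (mod 773)
13^4 = (13^2)^2 ≡ 169^2 = 28561 ≡ 733 (mod 773)
13^8 = (13^4)^2 ≡ 733^2 = 537289 ≡ 54 (mod 773)
13^16 = (13^8)^2 ≡ 54^2 = 2916 ≡ 597 (mod 773)
13^20 = 13^16 · 13^4 ≡ 597 · 733 ≡ 83 (mod 773).
So B = 83. Node A then computes K = B^a mod q = 83^27 mod 773.
83^1 ≡ 83 (mod 773)
83^2 = (83^1)^2 ≡ 83^2 = 6889 ≡ 705 (mod 773)
83^4 = (83^2)^2 ≡ 705^2 = 497025 ≡ 759 (mod 773)
83^8 = (83^4)^2 ≡ 759^2 = 576081 ≡ 196 (mod 773)
83^16 = (83^8)^2 ≡ 196^2 = 38416 ≡ 539 (mod 773)
83^27 = 83^16 · 83^8 · 83^2 · 83^1 ≡ 539 · 196 · 705 · 83 ≡ 360 (mod 773).

360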